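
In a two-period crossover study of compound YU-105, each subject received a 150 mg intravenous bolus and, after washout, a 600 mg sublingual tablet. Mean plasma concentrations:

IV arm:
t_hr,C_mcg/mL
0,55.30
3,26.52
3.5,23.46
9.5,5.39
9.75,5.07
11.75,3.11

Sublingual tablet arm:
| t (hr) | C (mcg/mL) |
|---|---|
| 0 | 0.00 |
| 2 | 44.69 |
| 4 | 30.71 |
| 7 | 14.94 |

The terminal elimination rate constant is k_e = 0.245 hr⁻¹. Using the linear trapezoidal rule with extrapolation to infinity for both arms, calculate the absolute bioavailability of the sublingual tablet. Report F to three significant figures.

F = 0.256

Trapezoidal AUC_0→11.75 (IV):
  [0→3]: (55.30+26.52)/2 × 3 = 122.73
  [3→3.5]: (26.52+23.46)/2 × 0.5 = 12.495
  [3.5→9.5]: (23.46+5.39)/2 × 6 = 86.55
  [9.5→9.75]: (5.39+5.07)/2 × 0.25 = 1.3075
  [9.75→11.75]: (5.07+3.11)/2 × 2 = 8.18
  Sum = 231.2625 mcg/mL·hr
IV tail: 3.11/0.245 = 12.694; AUC_iv,0→∞ = 231.2625 + 12.694 = 243.9565 mcg/mL·hr
Trapezoidal AUC_0→7 (sublingual tablet):
  [0→2]: (0.00+44.69)/2 × 2 = 44.69
  [2→4]: (44.69+30.71)/2 × 2 = 75.4
  [4→7]: (30.71+14.94)/2 × 3 = 68.475
  Sum = 188.565 mcg/mL·hr
sublingual tablet tail: 14.94/0.245 = 60.980; AUC_ev,0→∞ = 188.565 + 60.980 = 249.545 mcg/mL·hr
F = (AUC_ev/D_ev)/(AUC_iv/D_iv) = (249.545/600)/(243.9565/150) = 0.415908/1.62638 = 0.2557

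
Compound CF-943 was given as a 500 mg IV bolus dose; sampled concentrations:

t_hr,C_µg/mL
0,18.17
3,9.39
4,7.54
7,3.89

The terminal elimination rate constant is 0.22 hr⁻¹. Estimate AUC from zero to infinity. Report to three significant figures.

Trapezoidal AUC_0→7:
  [0→3]: (18.17+9.39)/2 × 3 = 41.34
  [3→4]: (9.39+7.54)/2 × 1 = 8.465
  [4→7]: (7.54+3.89)/2 × 3 = 17.145
  Sum = 66.95 µg/mL·hr
Extrapolated tail: C_last / k_e = 3.89 / 0.22 = 17.682
AUC_0→∞ = 66.95 + 17.682 = 84.632 µg/mL·hr

AUC = 84.6 µg/mL·hr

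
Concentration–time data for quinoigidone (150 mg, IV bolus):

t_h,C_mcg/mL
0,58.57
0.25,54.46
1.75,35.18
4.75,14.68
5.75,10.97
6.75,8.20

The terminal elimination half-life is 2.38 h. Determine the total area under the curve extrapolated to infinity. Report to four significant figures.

AUC = 206.7 mcg/mL·h

Trapezoidal AUC_0→6.75:
  [0→0.25]: (58.57+54.46)/2 × 0.25 = 14.12875
  [0.25→1.75]: (54.46+35.18)/2 × 1.5 = 67.23
  [1.75→4.75]: (35.18+14.68)/2 × 3 = 74.79
  [4.75→5.75]: (14.68+10.97)/2 × 1 = 12.825
  [5.75→6.75]: (10.97+8.20)/2 × 1 = 9.585
  Sum = 178.55875 mcg/mL·h
k_e = ln2 / t½ = 0.693147 / 2.38 = 0.2912 h^-1
Extrapolated tail: C_last / k_e = 8.20 / 0.2912 = 28.159
AUC_0→∞ = 178.55875 + 28.159 = 206.71775 mcg/mL·h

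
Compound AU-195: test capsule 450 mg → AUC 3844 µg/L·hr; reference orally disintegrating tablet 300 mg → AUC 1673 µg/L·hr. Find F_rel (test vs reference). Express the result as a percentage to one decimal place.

F_rel = (AUC_test/D_test) / (AUC_ref/D_ref)
      = (3844/450) / (1673/300)
      = 8.54222 / 5.57667 = 1.5318 = 153.18%

F_rel = 153.2%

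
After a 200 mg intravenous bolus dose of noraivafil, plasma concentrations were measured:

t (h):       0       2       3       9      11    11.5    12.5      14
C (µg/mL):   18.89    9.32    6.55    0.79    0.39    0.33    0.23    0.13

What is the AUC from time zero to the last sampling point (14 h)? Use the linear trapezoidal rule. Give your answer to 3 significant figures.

Trapezoidal AUC_0→14:
  [0→2]: (18.89+9.32)/2 × 2 = 28.21
  [2→3]: (9.32+6.55)/2 × 1 = 7.935
  [3→9]: (6.55+0.79)/2 × 6 = 22.02
  [9→11]: (0.79+0.39)/2 × 2 = 1.18
  [11→11.5]: (0.39+0.33)/2 × 0.5 = 0.18
  [11.5→12.5]: (0.33+0.23)/2 × 1 = 0.28
  [12.5→14]: (0.23+0.13)/2 × 1.5 = 0.27
  Sum = 60.075 µg/mL·h

AUC = 60.1 µg/mL·h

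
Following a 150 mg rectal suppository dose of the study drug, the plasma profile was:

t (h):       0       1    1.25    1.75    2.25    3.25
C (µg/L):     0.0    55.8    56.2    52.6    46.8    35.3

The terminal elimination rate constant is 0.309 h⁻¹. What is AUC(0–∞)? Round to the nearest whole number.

Trapezoidal AUC_0→3.25:
  [0→1]: (0.0+55.8)/2 × 1 = 27.9
  [1→1.25]: (55.8+56.2)/2 × 0.25 = 14.0
  [1.25→1.75]: (56.2+52.6)/2 × 0.5 = 27.2
  [1.75→2.25]: (52.6+46.8)/2 × 0.5 = 24.85
  [2.25→3.25]: (46.8+35.3)/2 × 1 = 41.05
  Sum = 135.0 µg/L·h
Extrapolated tail: C_last / k_e = 35.3 / 0.309 = 114.239
AUC_0→∞ = 135.0 + 114.239 = 249.239 µg/L·h

AUC = 249 µg/L·h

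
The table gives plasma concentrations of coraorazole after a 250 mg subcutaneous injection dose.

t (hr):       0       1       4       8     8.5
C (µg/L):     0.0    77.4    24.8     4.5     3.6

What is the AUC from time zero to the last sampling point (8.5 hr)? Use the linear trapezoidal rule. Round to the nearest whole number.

Trapezoidal AUC_0→8.5:
  [0→1]: (0.0+77.4)/2 × 1 = 38.7
  [1→4]: (77.4+24.8)/2 × 3 = 153.3
  [4→8]: (24.8+4.5)/2 × 4 = 58.6
  [8→8.5]: (4.5+3.6)/2 × 0.5 = 2.025
  Sum = 252.625 µg/L·hr

AUC = 253 µg/L·hr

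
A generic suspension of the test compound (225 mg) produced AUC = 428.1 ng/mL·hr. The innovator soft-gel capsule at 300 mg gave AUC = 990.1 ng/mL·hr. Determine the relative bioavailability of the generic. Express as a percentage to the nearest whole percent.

F_rel = 58%

F_rel = (AUC_test/D_test) / (AUC_ref/D_ref)
      = (428.1/225) / (990.1/300)
      = 1.90267 / 3.30033 = 0.5765 = 57.65%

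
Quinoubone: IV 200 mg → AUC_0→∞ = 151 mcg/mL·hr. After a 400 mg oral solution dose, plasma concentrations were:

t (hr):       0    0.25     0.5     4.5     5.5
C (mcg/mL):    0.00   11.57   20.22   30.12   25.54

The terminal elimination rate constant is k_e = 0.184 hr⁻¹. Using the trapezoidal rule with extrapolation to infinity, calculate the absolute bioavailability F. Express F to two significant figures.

Trapezoidal AUC_0→5.5 (oral solution):
  [0→0.25]: (0.00+11.57)/2 × 0.25 = 1.44625
  [0.25→0.5]: (11.57+20.22)/2 × 0.25 = 3.97375
  [0.5→4.5]: (20.22+30.12)/2 × 4 = 100.68
  [4.5→5.5]: (30.12+25.54)/2 × 1 = 27.83
  Sum = 133.93 mcg/mL·hr
Tail: C_last/k_e = 25.54/0.184 = 138.804
AUC_0→∞ (oral solution) = 133.93 + 138.804 = 272.734 mcg/mL·hr
F = (AUC_ev/D_ev)/(AUC_iv/D_iv) = (272.734/400)/(151/200) = 0.681835/0.755 = 0.9031

F = 0.90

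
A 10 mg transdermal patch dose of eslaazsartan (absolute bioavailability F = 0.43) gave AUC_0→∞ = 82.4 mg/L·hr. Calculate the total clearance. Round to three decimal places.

CL = F × Dose / AUC_0→∞
   = 0.43 × 10 / 82.4 = 0.0521845 L/hr

CL = 0.052 L/hr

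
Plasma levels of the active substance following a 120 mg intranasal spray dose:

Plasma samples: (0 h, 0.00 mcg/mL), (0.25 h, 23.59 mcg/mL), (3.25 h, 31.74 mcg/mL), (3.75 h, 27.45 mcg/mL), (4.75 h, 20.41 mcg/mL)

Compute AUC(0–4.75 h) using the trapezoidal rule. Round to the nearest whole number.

Trapezoidal AUC_0→4.75:
  [0→0.25]: (0.00+23.59)/2 × 0.25 = 2.94875
  [0.25→3.25]: (23.59+31.74)/2 × 3 = 82.995
  [3.25→3.75]: (31.74+27.45)/2 × 0.5 = 14.7975
  [3.75→4.75]: (27.45+20.41)/2 × 1 = 23.93
  Sum = 124.67125 mcg/mL·h

AUC = 125 mcg/mL·h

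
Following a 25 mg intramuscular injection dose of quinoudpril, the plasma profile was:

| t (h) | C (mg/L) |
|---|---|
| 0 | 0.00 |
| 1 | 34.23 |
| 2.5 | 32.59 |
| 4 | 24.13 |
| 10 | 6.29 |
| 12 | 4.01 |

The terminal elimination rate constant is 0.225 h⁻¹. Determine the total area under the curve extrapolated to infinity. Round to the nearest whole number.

AUC = 229 mg/L·h

Trapezoidal AUC_0→12:
  [0→1]: (0.00+34.23)/2 × 1 = 17.115
  [1→2.5]: (34.23+32.59)/2 × 1.5 = 50.115
  [2.5→4]: (32.59+24.13)/2 × 1.5 = 42.54
  [4→10]: (24.13+6.29)/2 × 6 = 91.26
  [10→12]: (6.29+4.01)/2 × 2 = 10.3
  Sum = 211.33 mg/L·h
Extrapolated tail: C_last / k_e = 4.01 / 0.225 = 17.822
AUC_0→∞ = 211.33 + 17.822 = 229.152 mg/L·h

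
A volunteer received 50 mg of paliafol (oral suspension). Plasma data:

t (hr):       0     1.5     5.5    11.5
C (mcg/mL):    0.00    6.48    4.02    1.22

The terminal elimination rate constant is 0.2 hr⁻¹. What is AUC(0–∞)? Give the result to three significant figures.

Trapezoidal AUC_0→11.5:
  [0→1.5]: (0.00+6.48)/2 × 1.5 = 4.86
  [1.5→5.5]: (6.48+4.02)/2 × 4 = 21.0
  [5.5→11.5]: (4.02+1.22)/2 × 6 = 15.72
  Sum = 41.58 mcg/mL·hr
Extrapolated tail: C_last / k_e = 1.22 / 0.2 = 6.100
AUC_0→∞ = 41.58 + 6.100 = 47.68 mcg/mL·hr

AUC = 47.7 mcg/mL·hr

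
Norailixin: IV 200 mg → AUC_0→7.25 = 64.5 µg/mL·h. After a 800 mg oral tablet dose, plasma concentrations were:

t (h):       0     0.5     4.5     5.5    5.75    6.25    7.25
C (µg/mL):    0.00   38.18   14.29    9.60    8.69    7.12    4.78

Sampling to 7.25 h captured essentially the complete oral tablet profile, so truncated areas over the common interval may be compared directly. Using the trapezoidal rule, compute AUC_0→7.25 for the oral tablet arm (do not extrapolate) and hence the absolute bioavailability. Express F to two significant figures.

Trapezoidal AUC_0→7.25 (oral tablet):
  [0→0.5]: (0.00+38.18)/2 × 0.5 = 9.545
  [0.5→4.5]: (38.18+14.29)/2 × 4 = 104.94
  [4.5→5.5]: (14.29+9.60)/2 × 1 = 11.945
  [5.5→5.75]: (9.60+8.69)/2 × 0.25 = 2.28625
  [5.75→6.25]: (8.69+7.12)/2 × 0.5 = 3.9525
  [6.25→7.25]: (7.12+4.78)/2 × 1 = 5.95
  Sum = 138.61875 µg/mL·h
F = (AUC_ev/D_ev)/(AUC_iv/D_iv) = (138.61875/800)/(64.5/200) = 0.173273/0.3225 = 0.5373

F = 0.54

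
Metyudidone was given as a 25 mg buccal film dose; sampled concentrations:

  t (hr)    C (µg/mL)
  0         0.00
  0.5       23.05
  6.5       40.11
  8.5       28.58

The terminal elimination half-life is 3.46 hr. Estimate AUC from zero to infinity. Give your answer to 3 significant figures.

AUC = 407 µg/mL·hr

Trapezoidal AUC_0→8.5:
  [0→0.5]: (0.00+23.05)/2 × 0.5 = 5.7625
  [0.5→6.5]: (23.05+40.11)/2 × 6 = 189.48
  [6.5→8.5]: (40.11+28.58)/2 × 2 = 68.69
  Sum = 263.9325 µg/mL·hr
k_e = ln2 / t½ = 0.693147 / 3.46 = 0.2003 hr^-1
Extrapolated tail: C_last / k_e = 28.58 / 0.2003 = 142.686
AUC_0→∞ = 263.9325 + 142.686 = 406.6185 µg/mL·hr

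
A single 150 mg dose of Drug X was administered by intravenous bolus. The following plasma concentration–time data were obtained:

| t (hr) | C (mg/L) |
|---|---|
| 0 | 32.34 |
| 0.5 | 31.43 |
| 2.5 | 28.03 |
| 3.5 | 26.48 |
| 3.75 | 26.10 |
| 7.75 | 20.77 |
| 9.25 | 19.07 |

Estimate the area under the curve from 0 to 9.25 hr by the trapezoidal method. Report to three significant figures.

Trapezoidal AUC_0→9.25:
  [0→0.5]: (32.34+31.43)/2 × 0.5 = 15.9425
  [0.5→2.5]: (31.43+28.03)/2 × 2 = 59.46
  [2.5→3.5]: (28.03+26.48)/2 × 1 = 27.255
  [3.5→3.75]: (26.48+26.10)/2 × 0.25 = 6.5725
  [3.75→7.75]: (26.10+20.77)/2 × 4 = 93.74
  [7.75→9.25]: (20.77+19.07)/2 × 1.5 = 29.88
  Sum = 232.85 mg/L·hr

AUC = 233 mg/L·hr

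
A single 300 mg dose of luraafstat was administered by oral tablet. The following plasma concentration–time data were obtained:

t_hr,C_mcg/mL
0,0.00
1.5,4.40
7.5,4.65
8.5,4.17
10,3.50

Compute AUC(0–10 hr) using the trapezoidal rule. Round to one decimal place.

AUC = 40.6 mcg/mL·hr

Trapezoidal AUC_0→10:
  [0→1.5]: (0.00+4.40)/2 × 1.5 = 3.3
  [1.5→7.5]: (4.40+4.65)/2 × 6 = 27.15
  [7.5→8.5]: (4.65+4.17)/2 × 1 = 4.41
  [8.5→10]: (4.17+3.50)/2 × 1.5 = 5.7525
  Sum = 40.6125 mcg/mL·hr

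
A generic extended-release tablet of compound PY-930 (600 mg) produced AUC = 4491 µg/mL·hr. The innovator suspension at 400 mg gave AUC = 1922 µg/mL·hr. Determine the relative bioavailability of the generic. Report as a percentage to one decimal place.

F_rel = (AUC_test/D_test) / (AUC_ref/D_ref)
      = (4491/600) / (1922/400)
      = 7.485 / 4.805 = 1.5578 = 155.78%

F_rel = 155.8%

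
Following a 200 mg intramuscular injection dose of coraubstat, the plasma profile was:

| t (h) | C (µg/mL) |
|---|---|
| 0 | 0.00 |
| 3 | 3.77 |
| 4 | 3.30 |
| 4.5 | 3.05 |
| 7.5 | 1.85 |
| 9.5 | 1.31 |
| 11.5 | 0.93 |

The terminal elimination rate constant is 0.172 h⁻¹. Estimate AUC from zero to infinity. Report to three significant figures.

Trapezoidal AUC_0→11.5:
  [0→3]: (0.00+3.77)/2 × 3 = 5.655
  [3→4]: (3.77+3.30)/2 × 1 = 3.535
  [4→4.5]: (3.30+3.05)/2 × 0.5 = 1.5875
  [4.5→7.5]: (3.05+1.85)/2 × 3 = 7.35
  [7.5→9.5]: (1.85+1.31)/2 × 2 = 3.16
  [9.5→11.5]: (1.31+0.93)/2 × 2 = 2.24
  Sum = 23.5275 µg/mL·h
Extrapolated tail: C_last / k_e = 0.93 / 0.172 = 5.407
AUC_0→∞ = 23.5275 + 5.407 = 28.9345 µg/mL·h

AUC = 28.9 µg/mL·h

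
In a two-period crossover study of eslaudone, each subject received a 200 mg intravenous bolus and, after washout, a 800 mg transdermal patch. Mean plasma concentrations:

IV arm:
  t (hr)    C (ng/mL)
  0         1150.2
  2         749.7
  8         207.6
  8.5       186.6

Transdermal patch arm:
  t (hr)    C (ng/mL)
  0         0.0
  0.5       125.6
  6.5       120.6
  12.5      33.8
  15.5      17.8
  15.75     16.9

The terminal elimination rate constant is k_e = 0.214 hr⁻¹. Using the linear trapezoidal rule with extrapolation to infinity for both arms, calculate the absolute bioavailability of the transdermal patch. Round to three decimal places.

Trapezoidal AUC_0→8.5 (IV):
  [0→2]: (1150.2+749.7)/2 × 2 = 1899.9
  [2→8]: (749.7+207.6)/2 × 6 = 2871.9
  [8→8.5]: (207.6+186.6)/2 × 0.5 = 98.55
  Sum = 4870.35 ng/mL·hr
IV tail: 186.6/0.214 = 871.963; AUC_iv,0→∞ = 4870.35 + 871.963 = 5742.313 ng/mL·hr
Trapezoidal AUC_0→15.75 (transdermal patch):
  [0→0.5]: (0.0+125.6)/2 × 0.5 = 31.4
  [0.5→6.5]: (125.6+120.6)/2 × 6 = 738.6
  [6.5→12.5]: (120.6+33.8)/2 × 6 = 463.2
  [12.5→15.5]: (33.8+17.8)/2 × 3 = 77.4
  [15.5→15.75]: (17.8+16.9)/2 × 0.25 = 4.3375
  Sum = 1314.9375 ng/mL·hr
transdermal patch tail: 16.9/0.214 = 78.972; AUC_ev,0→∞ = 1314.9375 + 78.972 = 1393.9095 ng/mL·hr
F = (AUC_ev/D_ev)/(AUC_iv/D_iv) = (1393.9095/800)/(5742.313/200) = 1.74239/28.711565 = 0.0607

F = 0.061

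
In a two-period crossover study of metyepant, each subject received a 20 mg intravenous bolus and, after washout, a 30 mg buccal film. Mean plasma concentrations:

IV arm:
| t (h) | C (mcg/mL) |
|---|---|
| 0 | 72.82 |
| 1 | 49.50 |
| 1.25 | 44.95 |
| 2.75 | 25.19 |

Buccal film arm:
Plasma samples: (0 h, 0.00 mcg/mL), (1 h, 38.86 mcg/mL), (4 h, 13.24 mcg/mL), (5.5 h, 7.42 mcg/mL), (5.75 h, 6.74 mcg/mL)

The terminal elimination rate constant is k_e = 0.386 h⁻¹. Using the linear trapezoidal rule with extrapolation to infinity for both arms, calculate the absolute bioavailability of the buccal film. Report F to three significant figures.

Trapezoidal AUC_0→2.75 (IV):
  [0→1]: (72.82+49.50)/2 × 1 = 61.16
  [1→1.25]: (49.50+44.95)/2 × 0.25 = 11.80625
  [1.25→2.75]: (44.95+25.19)/2 × 1.5 = 52.605
  Sum = 125.57125 mcg/mL·h
IV tail: 25.19/0.386 = 65.259; AUC_iv,0→∞ = 125.57125 + 65.259 = 190.83025 mcg/mL·h
Trapezoidal AUC_0→5.75 (buccal film):
  [0→1]: (0.00+38.86)/2 × 1 = 19.43
  [1→4]: (38.86+13.24)/2 × 3 = 78.15
  [4→5.5]: (13.24+7.42)/2 × 1.5 = 15.495
  [5.5→5.75]: (7.42+6.74)/2 × 0.25 = 1.77
  Sum = 114.845 mcg/mL·h
buccal film tail: 6.74/0.386 = 17.461; AUC_ev,0→∞ = 114.845 + 17.461 = 132.306 mcg/mL·h
F = (AUC_ev/D_ev)/(AUC_iv/D_iv) = (132.306/30)/(190.83025/20) = 4.4102/9.5415125 = 0.4622

F = 0.462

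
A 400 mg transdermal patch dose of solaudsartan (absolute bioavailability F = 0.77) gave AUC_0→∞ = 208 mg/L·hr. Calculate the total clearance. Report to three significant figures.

CL = F × Dose / AUC_0→∞
   = 0.77 × 400 / 208 = 1.48077 L/hr

CL = 1.48 L/hr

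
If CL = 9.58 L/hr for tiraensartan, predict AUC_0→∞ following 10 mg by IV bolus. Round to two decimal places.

AUC = 1.04 mg/L·hr

AUC_0→∞ = Dose_iv / CL
        = 10 / 9.58 = 1.04384 mg/L·hr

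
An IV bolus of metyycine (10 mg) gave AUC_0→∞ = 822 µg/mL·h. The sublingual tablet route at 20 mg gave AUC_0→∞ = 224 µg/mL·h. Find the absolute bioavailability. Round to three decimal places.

F = (AUC_ev / D_ev) / (AUC_iv / D_iv)
  = (224/20) / (822/10)
  = 11.2 / 82.2 = 0.1363

F = 0.136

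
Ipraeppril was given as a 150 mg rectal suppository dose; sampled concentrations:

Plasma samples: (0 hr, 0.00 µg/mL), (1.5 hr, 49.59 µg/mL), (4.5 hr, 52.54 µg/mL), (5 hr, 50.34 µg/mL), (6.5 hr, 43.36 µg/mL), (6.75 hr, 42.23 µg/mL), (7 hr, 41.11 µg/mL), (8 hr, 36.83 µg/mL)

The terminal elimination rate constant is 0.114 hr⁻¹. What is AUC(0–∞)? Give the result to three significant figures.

Trapezoidal AUC_0→8:
  [0→1.5]: (0.00+49.59)/2 × 1.5 = 37.1925
  [1.5→4.5]: (49.59+52.54)/2 × 3 = 153.195
  [4.5→5]: (52.54+50.34)/2 × 0.5 = 25.72
  [5→6.5]: (50.34+43.36)/2 × 1.5 = 70.275
  [6.5→6.75]: (43.36+42.23)/2 × 0.25 = 10.69875
  [6.75→7]: (42.23+41.11)/2 × 0.25 = 10.4175
  [7→8]: (41.11+36.83)/2 × 1 = 38.97
  Sum = 346.46875 µg/mL·hr
Extrapolated tail: C_last / k_e = 36.83 / 0.114 = 323.070
AUC_0→∞ = 346.46875 + 323.070 = 669.53875 µg/mL·hr

AUC = 670 µg/mL·hr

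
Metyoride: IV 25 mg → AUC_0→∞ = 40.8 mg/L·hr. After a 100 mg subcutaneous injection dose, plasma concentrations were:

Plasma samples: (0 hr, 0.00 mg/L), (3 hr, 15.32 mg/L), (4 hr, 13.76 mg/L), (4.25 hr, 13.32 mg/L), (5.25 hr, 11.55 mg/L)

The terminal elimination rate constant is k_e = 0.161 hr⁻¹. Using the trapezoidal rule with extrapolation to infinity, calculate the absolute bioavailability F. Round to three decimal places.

F = 0.766

Trapezoidal AUC_0→5.25 (subcutaneous injection):
  [0→3]: (0.00+15.32)/2 × 3 = 22.98
  [3→4]: (15.32+13.76)/2 × 1 = 14.54
  [4→4.25]: (13.76+13.32)/2 × 0.25 = 3.385
  [4.25→5.25]: (13.32+11.55)/2 × 1 = 12.435
  Sum = 53.34 mg/L·hr
Tail: C_last/k_e = 11.55/0.161 = 71.739
AUC_0→∞ (subcutaneous injection) = 53.34 + 71.739 = 125.079 mg/L·hr
F = (AUC_ev/D_ev)/(AUC_iv/D_iv) = (125.079/100)/(40.8/25) = 1.25079/1.632 = 0.7664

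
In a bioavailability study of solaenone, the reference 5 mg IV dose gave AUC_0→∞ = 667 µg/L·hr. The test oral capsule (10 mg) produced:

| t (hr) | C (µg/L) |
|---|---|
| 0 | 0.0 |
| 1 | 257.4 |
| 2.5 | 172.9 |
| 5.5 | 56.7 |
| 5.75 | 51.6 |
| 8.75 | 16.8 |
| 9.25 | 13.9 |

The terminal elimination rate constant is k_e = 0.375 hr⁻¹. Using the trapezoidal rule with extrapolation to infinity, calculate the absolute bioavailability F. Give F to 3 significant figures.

F = 0.717

Trapezoidal AUC_0→9.25 (oral capsule):
  [0→1]: (0.0+257.4)/2 × 1 = 128.7
  [1→2.5]: (257.4+172.9)/2 × 1.5 = 322.725
  [2.5→5.5]: (172.9+56.7)/2 × 3 = 344.4
  [5.5→5.75]: (56.7+51.6)/2 × 0.25 = 13.5375
  [5.75→8.75]: (51.6+16.8)/2 × 3 = 102.6
  [8.75→9.25]: (16.8+13.9)/2 × 0.5 = 7.675
  Sum = 919.6375 µg/L·hr
Tail: C_last/k_e = 13.9/0.375 = 37.067
AUC_0→∞ (oral capsule) = 919.6375 + 37.067 = 956.7045 µg/L·hr
F = (AUC_ev/D_ev)/(AUC_iv/D_iv) = (956.7045/10)/(667/5) = 95.67045/133.4 = 0.7172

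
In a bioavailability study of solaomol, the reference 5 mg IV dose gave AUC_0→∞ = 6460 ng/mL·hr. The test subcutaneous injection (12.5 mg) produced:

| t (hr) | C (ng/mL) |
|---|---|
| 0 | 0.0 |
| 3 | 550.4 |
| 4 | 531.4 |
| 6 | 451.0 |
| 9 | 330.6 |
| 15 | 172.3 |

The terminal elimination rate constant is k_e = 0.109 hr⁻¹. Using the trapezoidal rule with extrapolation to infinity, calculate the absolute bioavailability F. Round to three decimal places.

Trapezoidal AUC_0→15 (subcutaneous injection):
  [0→3]: (0.0+550.4)/2 × 3 = 825.6
  [3→4]: (550.4+531.4)/2 × 1 = 540.9
  [4→6]: (531.4+451.0)/2 × 2 = 982.4
  [6→9]: (451.0+330.6)/2 × 3 = 1172.4
  [9→15]: (330.6+172.3)/2 × 6 = 1508.7
  Sum = 5030.0 ng/mL·hr
Tail: C_last/k_e = 172.3/0.109 = 1580.734
AUC_0→∞ (subcutaneous injection) = 5030.0 + 1580.734 = 6610.734 ng/mL·hr
F = (AUC_ev/D_ev)/(AUC_iv/D_iv) = (6610.734/12.5)/(6460/5) = 528.85872/1292 = 0.4093

F = 0.409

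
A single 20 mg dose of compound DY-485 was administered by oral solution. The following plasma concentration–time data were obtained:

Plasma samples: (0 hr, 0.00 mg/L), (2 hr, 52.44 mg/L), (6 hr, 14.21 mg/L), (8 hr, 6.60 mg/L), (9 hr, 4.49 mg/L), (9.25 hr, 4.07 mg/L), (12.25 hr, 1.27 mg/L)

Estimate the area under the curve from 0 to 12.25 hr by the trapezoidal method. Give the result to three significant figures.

Trapezoidal AUC_0→12.25:
  [0→2]: (0.00+52.44)/2 × 2 = 52.44
  [2→6]: (52.44+14.21)/2 × 4 = 133.3
  [6→8]: (14.21+6.60)/2 × 2 = 20.81
  [8→9]: (6.60+4.49)/2 × 1 = 5.545
  [9→9.25]: (4.49+4.07)/2 × 0.25 = 1.07
  [9.25→12.25]: (4.07+1.27)/2 × 3 = 8.01
  Sum = 221.175 mg/L·hr

AUC = 221 mg/L·hr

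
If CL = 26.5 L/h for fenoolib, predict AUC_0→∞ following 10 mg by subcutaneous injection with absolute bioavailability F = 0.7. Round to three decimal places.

AUC_0→∞ = F × Dose / CL
        = 0.7 × 10 / 26.5 = 0.264151 mg/L·h

AUC = 0.264 mg/L·h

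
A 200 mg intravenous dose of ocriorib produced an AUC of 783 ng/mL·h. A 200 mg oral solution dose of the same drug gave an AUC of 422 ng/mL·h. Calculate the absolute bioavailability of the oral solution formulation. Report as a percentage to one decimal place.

F = (AUC_ev / D_ev) / (AUC_iv / D_iv)
  = (422/200) / (783/200)
  = 2.11 / 3.915 = 0.5390
  = 53.90%

F = 53.9%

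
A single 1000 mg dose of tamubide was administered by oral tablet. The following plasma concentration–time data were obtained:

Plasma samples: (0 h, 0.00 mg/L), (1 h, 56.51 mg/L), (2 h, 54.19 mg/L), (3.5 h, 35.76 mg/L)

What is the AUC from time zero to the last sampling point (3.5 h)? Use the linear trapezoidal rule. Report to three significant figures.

AUC = 151 mg/L·h

Trapezoidal AUC_0→3.5:
  [0→1]: (0.00+56.51)/2 × 1 = 28.255
  [1→2]: (56.51+54.19)/2 × 1 = 55.35
  [2→3.5]: (54.19+35.76)/2 × 1.5 = 67.4625
  Sum = 151.0675 mg/L·h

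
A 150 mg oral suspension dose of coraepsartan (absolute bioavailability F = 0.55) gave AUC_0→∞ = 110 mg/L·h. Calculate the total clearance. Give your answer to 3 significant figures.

CL = F × Dose / AUC_0→∞
   = 0.55 × 150 / 110 = 0.75 L/h

CL = 0.750 L/h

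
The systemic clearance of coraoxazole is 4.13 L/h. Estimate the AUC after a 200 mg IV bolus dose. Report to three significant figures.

AUC_0→∞ = Dose_iv / CL
        = 200 / 4.13 = 48.4262 mg/L·h

AUC = 48.4 mg/L·h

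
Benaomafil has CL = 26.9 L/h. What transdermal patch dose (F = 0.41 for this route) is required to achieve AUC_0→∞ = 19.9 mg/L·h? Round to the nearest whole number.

Dose = 1306 mg

Dose = CL × AUC_0→∞ / F
     = 26.9 × 19.9 / 0.41 = 1305.63 mg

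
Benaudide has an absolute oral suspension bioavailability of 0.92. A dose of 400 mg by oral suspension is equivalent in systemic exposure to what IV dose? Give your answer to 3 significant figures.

D_iv = 368 mg

Systemic exposure from an extravascular dose = F × D_ev, so the equivalent IV dose is F × D_ev.
D_iv = F × D_ev = 0.92 × 400 = 368 mg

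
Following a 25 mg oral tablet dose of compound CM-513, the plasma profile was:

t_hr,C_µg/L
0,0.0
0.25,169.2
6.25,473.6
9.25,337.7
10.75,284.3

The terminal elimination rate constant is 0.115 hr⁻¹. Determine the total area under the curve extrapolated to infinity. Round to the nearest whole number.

AUC = 6105 µg/L·hr

Trapezoidal AUC_0→10.75:
  [0→0.25]: (0.0+169.2)/2 × 0.25 = 21.15
  [0.25→6.25]: (169.2+473.6)/2 × 6 = 1928.4
  [6.25→9.25]: (473.6+337.7)/2 × 3 = 1216.95
  [9.25→10.75]: (337.7+284.3)/2 × 1.5 = 466.5
  Sum = 3633.0 µg/L·hr
Extrapolated tail: C_last / k_e = 284.3 / 0.115 = 2472.174
AUC_0→∞ = 3633.0 + 2472.174 = 6105.174 µg/L·hr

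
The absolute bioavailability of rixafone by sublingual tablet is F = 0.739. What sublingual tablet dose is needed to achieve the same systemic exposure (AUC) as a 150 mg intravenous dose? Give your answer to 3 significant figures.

For equal systemic exposure: F × D_ev = D_iv
D_ev = D_iv / F = 150 / 0.739 = 202.977 mg

D_sublingual = 203 mg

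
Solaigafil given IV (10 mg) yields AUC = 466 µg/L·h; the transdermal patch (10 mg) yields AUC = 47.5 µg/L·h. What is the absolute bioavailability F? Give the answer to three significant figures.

F = (AUC_ev / D_ev) / (AUC_iv / D_iv)
  = (47.5/10) / (466/10)
  = 4.75 / 46.6 = 0.1019

F = 0.102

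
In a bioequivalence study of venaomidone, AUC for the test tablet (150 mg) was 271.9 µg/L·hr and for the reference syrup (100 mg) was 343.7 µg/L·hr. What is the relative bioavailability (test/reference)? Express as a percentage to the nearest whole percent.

F_rel = (AUC_test/D_test) / (AUC_ref/D_ref)
      = (271.9/150) / (343.7/100)
      = 1.81267 / 3.437 = 0.5274 = 52.74%

F_rel = 53%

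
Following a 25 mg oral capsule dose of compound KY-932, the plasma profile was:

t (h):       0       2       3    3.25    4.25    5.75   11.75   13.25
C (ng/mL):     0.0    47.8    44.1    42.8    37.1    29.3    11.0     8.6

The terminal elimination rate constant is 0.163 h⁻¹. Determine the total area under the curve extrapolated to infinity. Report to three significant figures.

Trapezoidal AUC_0→13.25:
  [0→2]: (0.0+47.8)/2 × 2 = 47.8
  [2→3]: (47.8+44.1)/2 × 1 = 45.95
  [3→3.25]: (44.1+42.8)/2 × 0.25 = 10.8625
  [3.25→4.25]: (42.8+37.1)/2 × 1 = 39.95
  [4.25→5.75]: (37.1+29.3)/2 × 1.5 = 49.8
  [5.75→11.75]: (29.3+11.0)/2 × 6 = 120.9
  [11.75→13.25]: (11.0+8.6)/2 × 1.5 = 14.7
  Sum = 329.9625 ng/mL·h
Extrapolated tail: C_last / k_e = 8.6 / 0.163 = 52.761
AUC_0→∞ = 329.9625 + 52.761 = 382.7235 ng/mL·h

AUC = 383 ng/mL·h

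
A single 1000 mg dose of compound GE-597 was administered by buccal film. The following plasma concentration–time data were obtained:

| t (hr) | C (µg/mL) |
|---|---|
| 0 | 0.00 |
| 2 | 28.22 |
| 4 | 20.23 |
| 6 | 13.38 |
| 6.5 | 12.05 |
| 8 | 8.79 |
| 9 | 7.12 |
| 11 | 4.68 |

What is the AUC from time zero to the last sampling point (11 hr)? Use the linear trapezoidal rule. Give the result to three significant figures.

Trapezoidal AUC_0→11:
  [0→2]: (0.00+28.22)/2 × 2 = 28.22
  [2→4]: (28.22+20.23)/2 × 2 = 48.45
  [4→6]: (20.23+13.38)/2 × 2 = 33.61
  [6→6.5]: (13.38+12.05)/2 × 0.5 = 6.3575
  [6.5→8]: (12.05+8.79)/2 × 1.5 = 15.63
  [8→9]: (8.79+7.12)/2 × 1 = 7.955
  [9→11]: (7.12+4.68)/2 × 2 = 11.8
  Sum = 152.0225 µg/mL·hr

AUC = 152 µg/mL·hr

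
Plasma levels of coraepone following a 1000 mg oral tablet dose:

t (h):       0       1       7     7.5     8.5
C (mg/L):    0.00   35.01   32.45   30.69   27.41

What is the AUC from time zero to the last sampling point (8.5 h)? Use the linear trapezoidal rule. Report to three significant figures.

Trapezoidal AUC_0→8.5:
  [0→1]: (0.00+35.01)/2 × 1 = 17.505
  [1→7]: (35.01+32.45)/2 × 6 = 202.38
  [7→7.5]: (32.45+30.69)/2 × 0.5 = 15.785
  [7.5→8.5]: (30.69+27.41)/2 × 1 = 29.05
  Sum = 264.72 mg/L·h

AUC = 265 mg/L·h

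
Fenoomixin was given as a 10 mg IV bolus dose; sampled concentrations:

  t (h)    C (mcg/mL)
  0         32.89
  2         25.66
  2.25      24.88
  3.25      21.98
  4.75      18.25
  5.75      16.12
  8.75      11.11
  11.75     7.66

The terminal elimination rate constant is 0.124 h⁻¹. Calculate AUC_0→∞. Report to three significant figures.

AUC = 266 mcg/mL·h

Trapezoidal AUC_0→11.75:
  [0→2]: (32.89+25.66)/2 × 2 = 58.55
  [2→2.25]: (25.66+24.88)/2 × 0.25 = 6.3175
  [2.25→3.25]: (24.88+21.98)/2 × 1 = 23.43
  [3.25→4.75]: (21.98+18.25)/2 × 1.5 = 30.1725
  [4.75→5.75]: (18.25+16.12)/2 × 1 = 17.185
  [5.75→8.75]: (16.12+11.11)/2 × 3 = 40.845
  [8.75→11.75]: (11.11+7.66)/2 × 3 = 28.155
  Sum = 204.655 mcg/mL·h
Extrapolated tail: C_last / k_e = 7.66 / 0.124 = 61.774
AUC_0→∞ = 204.655 + 61.774 = 266.429 mcg/mL·h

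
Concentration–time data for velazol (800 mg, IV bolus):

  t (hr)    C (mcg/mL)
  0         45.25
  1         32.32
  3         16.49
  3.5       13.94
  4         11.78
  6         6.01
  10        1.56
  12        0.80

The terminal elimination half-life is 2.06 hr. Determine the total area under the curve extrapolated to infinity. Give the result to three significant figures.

AUC = 139 mcg/mL·hr

Trapezoidal AUC_0→12:
  [0→1]: (45.25+32.32)/2 × 1 = 38.785
  [1→3]: (32.32+16.49)/2 × 2 = 48.81
  [3→3.5]: (16.49+13.94)/2 × 0.5 = 7.6075
  [3.5→4]: (13.94+11.78)/2 × 0.5 = 6.43
  [4→6]: (11.78+6.01)/2 × 2 = 17.79
  [6→10]: (6.01+1.56)/2 × 4 = 15.14
  [10→12]: (1.56+0.80)/2 × 2 = 2.36
  Sum = 136.9225 mcg/mL·hr
k_e = ln2 / t½ = 0.693147 / 2.06 = 0.3365 hr^-1
Extrapolated tail: C_last / k_e = 0.80 / 0.3365 = 2.377
AUC_0→∞ = 136.9225 + 2.377 = 139.2995 mcg/mL·hr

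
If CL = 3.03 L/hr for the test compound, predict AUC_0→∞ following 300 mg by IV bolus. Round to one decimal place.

AUC_0→∞ = Dose_iv / CL
        = 300 / 3.03 = 99.0099 mg/L·hr

AUC = 99.0 mg/L·hr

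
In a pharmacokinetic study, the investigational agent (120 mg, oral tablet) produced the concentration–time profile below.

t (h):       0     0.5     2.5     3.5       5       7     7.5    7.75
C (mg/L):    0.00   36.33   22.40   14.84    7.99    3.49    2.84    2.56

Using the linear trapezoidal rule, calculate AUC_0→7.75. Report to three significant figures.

AUC = 117 mg/L·h

Trapezoidal AUC_0→7.75:
  [0→0.5]: (0.00+36.33)/2 × 0.5 = 9.0825
  [0.5→2.5]: (36.33+22.40)/2 × 2 = 58.73
  [2.5→3.5]: (22.40+14.84)/2 × 1 = 18.62
  [3.5→5]: (14.84+7.99)/2 × 1.5 = 17.1225
  [5→7]: (7.99+3.49)/2 × 2 = 11.48
  [7→7.5]: (3.49+2.84)/2 × 0.5 = 1.5825
  [7.5→7.75]: (2.84+2.56)/2 × 0.25 = 0.675
  Sum = 117.2925 mg/L·h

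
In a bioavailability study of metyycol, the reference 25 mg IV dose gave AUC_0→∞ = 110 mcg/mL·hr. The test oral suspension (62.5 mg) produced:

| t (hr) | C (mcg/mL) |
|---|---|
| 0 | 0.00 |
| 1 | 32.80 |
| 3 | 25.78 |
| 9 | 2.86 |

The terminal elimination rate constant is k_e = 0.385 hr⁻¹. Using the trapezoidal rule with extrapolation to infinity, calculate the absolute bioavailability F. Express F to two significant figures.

Trapezoidal AUC_0→9 (oral suspension):
  [0→1]: (0.00+32.80)/2 × 1 = 16.4
  [1→3]: (32.80+25.78)/2 × 2 = 58.58
  [3→9]: (25.78+2.86)/2 × 6 = 85.92
  Sum = 160.9 mcg/mL·hr
Tail: C_last/k_e = 2.86/0.385 = 7.429
AUC_0→∞ (oral suspension) = 160.9 + 7.429 = 168.329 mcg/mL·hr
F = (AUC_ev/D_ev)/(AUC_iv/D_iv) = (168.329/62.5)/(110/25) = 2.693264/4.4 = 0.6121

F = 0.61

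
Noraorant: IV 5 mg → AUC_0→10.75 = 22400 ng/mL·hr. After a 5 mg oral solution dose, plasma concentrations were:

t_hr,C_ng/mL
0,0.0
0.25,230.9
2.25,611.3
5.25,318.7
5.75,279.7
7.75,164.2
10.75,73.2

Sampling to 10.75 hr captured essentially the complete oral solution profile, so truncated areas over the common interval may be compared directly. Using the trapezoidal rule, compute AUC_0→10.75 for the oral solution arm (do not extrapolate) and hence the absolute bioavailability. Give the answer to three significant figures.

Trapezoidal AUC_0→10.75 (oral solution):
  [0→0.25]: (0.0+230.9)/2 × 0.25 = 28.8625
  [0.25→2.25]: (230.9+611.3)/2 × 2 = 842.2
  [2.25→5.25]: (611.3+318.7)/2 × 3 = 1395.0
  [5.25→5.75]: (318.7+279.7)/2 × 0.5 = 149.6
  [5.75→7.75]: (279.7+164.2)/2 × 2 = 443.9
  [7.75→10.75]: (164.2+73.2)/2 × 3 = 356.1
  Sum = 3215.6625 ng/mL·hr
F = (AUC_ev/D_ev)/(AUC_iv/D_iv) = (3215.6625/5)/(22400/5) = 643.1325/4480 = 0.1436

F = 0.144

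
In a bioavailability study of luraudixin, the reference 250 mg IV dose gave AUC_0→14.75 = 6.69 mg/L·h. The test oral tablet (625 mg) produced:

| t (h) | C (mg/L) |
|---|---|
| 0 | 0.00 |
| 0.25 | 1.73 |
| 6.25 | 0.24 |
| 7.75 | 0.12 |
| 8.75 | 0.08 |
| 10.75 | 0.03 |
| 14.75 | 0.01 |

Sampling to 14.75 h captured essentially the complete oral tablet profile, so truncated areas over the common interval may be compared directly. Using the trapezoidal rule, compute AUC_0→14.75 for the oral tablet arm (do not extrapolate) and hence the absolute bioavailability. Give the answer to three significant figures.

Trapezoidal AUC_0→14.75 (oral tablet):
  [0→0.25]: (0.00+1.73)/2 × 0.25 = 0.21625
  [0.25→6.25]: (1.73+0.24)/2 × 6 = 5.91
  [6.25→7.75]: (0.24+0.12)/2 × 1.5 = 0.27
  [7.75→8.75]: (0.12+0.08)/2 × 1 = 0.1
  [8.75→10.75]: (0.08+0.03)/2 × 2 = 0.11
  [10.75→14.75]: (0.03+0.01)/2 × 4 = 0.08
  Sum = 6.68625 mg/L·h
F = (AUC_ev/D_ev)/(AUC_iv/D_iv) = (6.68625/625)/(6.69/250) = 0.010698/0.02676 = 0.3998

F = 0.400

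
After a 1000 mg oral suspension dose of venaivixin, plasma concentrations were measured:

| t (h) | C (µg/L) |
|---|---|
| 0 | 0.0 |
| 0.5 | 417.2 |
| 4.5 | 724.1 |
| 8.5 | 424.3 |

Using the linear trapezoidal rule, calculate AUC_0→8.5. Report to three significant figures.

Trapezoidal AUC_0→8.5:
  [0→0.5]: (0.0+417.2)/2 × 0.5 = 104.3
  [0.5→4.5]: (417.2+724.1)/2 × 4 = 2282.6
  [4.5→8.5]: (724.1+424.3)/2 × 4 = 2296.8
  Sum = 4683.7 µg/L·h

AUC = 4680 µg/L·h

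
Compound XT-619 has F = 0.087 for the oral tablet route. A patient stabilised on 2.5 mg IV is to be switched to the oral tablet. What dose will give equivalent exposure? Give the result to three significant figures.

For equal systemic exposure: F × D_ev = D_iv
D_ev = D_iv / F = 2.5 / 0.087 = 28.7356 mg

D_oral = 28.7 mg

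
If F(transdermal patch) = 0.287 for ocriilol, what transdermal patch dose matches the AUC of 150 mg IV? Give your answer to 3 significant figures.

D_transdermal = 523 mg

For equal systemic exposure: F × D_ev = D_iv
D_ev = D_iv / F = 150 / 0.287 = 522.648 mg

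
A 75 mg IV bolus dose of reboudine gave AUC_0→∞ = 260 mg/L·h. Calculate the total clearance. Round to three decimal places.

CL = Dose_iv / AUC_0→∞
   = 75 / 260 = 0.288462 L/h

CL = 0.288 L/h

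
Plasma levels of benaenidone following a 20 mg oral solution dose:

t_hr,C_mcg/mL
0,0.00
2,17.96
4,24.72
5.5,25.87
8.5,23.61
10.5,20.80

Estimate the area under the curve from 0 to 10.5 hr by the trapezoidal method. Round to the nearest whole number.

AUC = 217 mcg/mL·hr

Trapezoidal AUC_0→10.5:
  [0→2]: (0.00+17.96)/2 × 2 = 17.96
  [2→4]: (17.96+24.72)/2 × 2 = 42.68
  [4→5.5]: (24.72+25.87)/2 × 1.5 = 37.9425
  [5.5→8.5]: (25.87+23.61)/2 × 3 = 74.22
  [8.5→10.5]: (23.61+20.80)/2 × 2 = 44.41
  Sum = 217.2125 mcg/mL·hr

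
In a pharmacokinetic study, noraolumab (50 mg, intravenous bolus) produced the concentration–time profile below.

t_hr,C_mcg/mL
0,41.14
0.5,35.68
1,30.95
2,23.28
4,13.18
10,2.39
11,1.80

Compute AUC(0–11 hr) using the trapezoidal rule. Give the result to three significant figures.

AUC = 148 mcg/mL·hr

Trapezoidal AUC_0→11:
  [0→0.5]: (41.14+35.68)/2 × 0.5 = 19.205
  [0.5→1]: (35.68+30.95)/2 × 0.5 = 16.6575
  [1→2]: (30.95+23.28)/2 × 1 = 27.115
  [2→4]: (23.28+13.18)/2 × 2 = 36.46
  [4→10]: (13.18+2.39)/2 × 6 = 46.71
  [10→11]: (2.39+1.80)/2 × 1 = 2.095
  Sum = 148.2425 mcg/mL·hr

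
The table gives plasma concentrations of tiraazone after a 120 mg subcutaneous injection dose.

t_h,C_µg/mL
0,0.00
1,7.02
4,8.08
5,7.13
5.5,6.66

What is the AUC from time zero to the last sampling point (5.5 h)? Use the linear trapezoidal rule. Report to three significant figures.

Trapezoidal AUC_0→5.5:
  [0→1]: (0.00+7.02)/2 × 1 = 3.51
  [1→4]: (7.02+8.08)/2 × 3 = 22.65
  [4→5]: (8.08+7.13)/2 × 1 = 7.605
  [5→5.5]: (7.13+6.66)/2 × 0.5 = 3.4475
  Sum = 37.2125 µg/mL·h

AUC = 37.2 µg/mL·h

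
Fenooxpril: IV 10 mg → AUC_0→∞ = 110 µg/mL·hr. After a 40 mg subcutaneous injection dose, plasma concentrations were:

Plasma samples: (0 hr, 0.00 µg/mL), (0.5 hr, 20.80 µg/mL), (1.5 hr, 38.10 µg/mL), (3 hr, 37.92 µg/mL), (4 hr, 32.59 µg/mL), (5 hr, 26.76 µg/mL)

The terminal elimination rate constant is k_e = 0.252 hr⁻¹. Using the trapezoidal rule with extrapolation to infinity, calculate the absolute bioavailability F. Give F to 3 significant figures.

Trapezoidal AUC_0→5 (subcutaneous injection):
  [0→0.5]: (0.00+20.80)/2 × 0.5 = 5.2
  [0.5→1.5]: (20.80+38.10)/2 × 1 = 29.45
  [1.5→3]: (38.10+37.92)/2 × 1.5 = 57.015
  [3→4]: (37.92+32.59)/2 × 1 = 35.255
  [4→5]: (32.59+26.76)/2 × 1 = 29.675
  Sum = 156.595 µg/mL·hr
Tail: C_last/k_e = 26.76/0.252 = 106.190
AUC_0→∞ (subcutaneous injection) = 156.595 + 106.190 = 262.785 µg/mL·hr
F = (AUC_ev/D_ev)/(AUC_iv/D_iv) = (262.785/40)/(110/10) = 6.569625/11 = 0.5972

F = 0.597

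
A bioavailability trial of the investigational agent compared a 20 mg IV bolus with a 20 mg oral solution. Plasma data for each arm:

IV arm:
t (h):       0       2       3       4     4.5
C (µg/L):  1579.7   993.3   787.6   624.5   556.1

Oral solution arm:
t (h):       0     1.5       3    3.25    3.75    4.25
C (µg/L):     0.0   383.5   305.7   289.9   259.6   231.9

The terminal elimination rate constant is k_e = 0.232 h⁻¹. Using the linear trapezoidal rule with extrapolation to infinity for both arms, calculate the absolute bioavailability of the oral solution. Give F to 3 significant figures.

Trapezoidal AUC_0→4.5 (IV):
  [0→2]: (1579.7+993.3)/2 × 2 = 2573.0
  [2→3]: (993.3+787.6)/2 × 1 = 890.45
  [3→4]: (787.6+624.5)/2 × 1 = 706.05
  [4→4.5]: (624.5+556.1)/2 × 0.5 = 295.15
  Sum = 4464.65 µg/L·h
IV tail: 556.1/0.232 = 2396.983; AUC_iv,0→∞ = 4464.65 + 2396.983 = 6861.633 µg/L·h
Trapezoidal AUC_0→4.25 (oral solution):
  [0→1.5]: (0.0+383.5)/2 × 1.5 = 287.625
  [1.5→3]: (383.5+305.7)/2 × 1.5 = 516.9
  [3→3.25]: (305.7+289.9)/2 × 0.25 = 74.45
  [3.25→3.75]: (289.9+259.6)/2 × 0.5 = 137.375
  [3.75→4.25]: (259.6+231.9)/2 × 0.5 = 122.875
  Sum = 1139.225 µg/L·h
oral solution tail: 231.9/0.232 = 999.569; AUC_ev,0→∞ = 1139.225 + 999.569 = 2138.794 µg/L·h
F = (AUC_ev/D_ev)/(AUC_iv/D_iv) = (2138.794/20)/(6861.633/20) = 106.9397/343.08165 = 0.3117

F = 0.312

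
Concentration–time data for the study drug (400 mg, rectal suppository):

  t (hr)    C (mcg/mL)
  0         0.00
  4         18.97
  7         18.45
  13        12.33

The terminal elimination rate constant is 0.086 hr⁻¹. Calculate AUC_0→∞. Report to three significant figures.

AUC = 330 mcg/mL·hr

Trapezoidal AUC_0→13:
  [0→4]: (0.00+18.97)/2 × 4 = 37.94
  [4→7]: (18.97+18.45)/2 × 3 = 56.13
  [7→13]: (18.45+12.33)/2 × 6 = 92.34
  Sum = 186.41 mcg/mL·hr
Extrapolated tail: C_last / k_e = 12.33 / 0.086 = 143.372
AUC_0→∞ = 186.41 + 143.372 = 329.782 mcg/mL·hr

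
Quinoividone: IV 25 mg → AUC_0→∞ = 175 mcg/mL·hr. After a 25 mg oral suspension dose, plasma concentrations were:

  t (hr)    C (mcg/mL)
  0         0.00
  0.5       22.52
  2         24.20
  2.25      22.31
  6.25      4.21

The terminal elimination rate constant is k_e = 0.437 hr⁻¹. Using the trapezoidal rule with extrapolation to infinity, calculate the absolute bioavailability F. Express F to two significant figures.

Trapezoidal AUC_0→6.25 (oral suspension):
  [0→0.5]: (0.00+22.52)/2 × 0.5 = 5.63
  [0.5→2]: (22.52+24.20)/2 × 1.5 = 35.04
  [2→2.25]: (24.20+22.31)/2 × 0.25 = 5.81375
  [2.25→6.25]: (22.31+4.21)/2 × 4 = 53.04
  Sum = 99.52375 mcg/mL·hr
Tail: C_last/k_e = 4.21/0.437 = 9.634
AUC_0→∞ (oral suspension) = 99.52375 + 9.634 = 109.15775 mcg/mL·hr
F = (AUC_ev/D_ev)/(AUC_iv/D_iv) = (109.15775/25)/(175/25) = 4.36631/7 = 0.6238

F = 0.62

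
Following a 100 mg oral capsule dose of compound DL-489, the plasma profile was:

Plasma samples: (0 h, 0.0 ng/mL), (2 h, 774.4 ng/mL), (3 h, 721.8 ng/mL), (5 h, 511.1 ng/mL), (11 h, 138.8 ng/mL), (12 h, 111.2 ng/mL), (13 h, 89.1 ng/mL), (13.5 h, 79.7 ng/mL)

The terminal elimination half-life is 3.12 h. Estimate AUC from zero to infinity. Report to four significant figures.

Trapezoidal AUC_0→13.5:
  [0→2]: (0.0+774.4)/2 × 2 = 774.4
  [2→3]: (774.4+721.8)/2 × 1 = 748.1
  [3→5]: (721.8+511.1)/2 × 2 = 1232.9
  [5→11]: (511.1+138.8)/2 × 6 = 1949.7
  [11→12]: (138.8+111.2)/2 × 1 = 125.0
  [12→13]: (111.2+89.1)/2 × 1 = 100.15
  [13→13.5]: (89.1+79.7)/2 × 0.5 = 42.2
  Sum = 4972.45 ng/mL·h
k_e = ln2 / t½ = 0.693147 / 3.12 = 0.2222 h^-1
Extrapolated tail: C_last / k_e = 79.7 / 0.2222 = 358.686
AUC_0→∞ = 4972.45 + 358.686 = 5331.136 ng/mL·h

AUC = 5331 ng/mL·h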